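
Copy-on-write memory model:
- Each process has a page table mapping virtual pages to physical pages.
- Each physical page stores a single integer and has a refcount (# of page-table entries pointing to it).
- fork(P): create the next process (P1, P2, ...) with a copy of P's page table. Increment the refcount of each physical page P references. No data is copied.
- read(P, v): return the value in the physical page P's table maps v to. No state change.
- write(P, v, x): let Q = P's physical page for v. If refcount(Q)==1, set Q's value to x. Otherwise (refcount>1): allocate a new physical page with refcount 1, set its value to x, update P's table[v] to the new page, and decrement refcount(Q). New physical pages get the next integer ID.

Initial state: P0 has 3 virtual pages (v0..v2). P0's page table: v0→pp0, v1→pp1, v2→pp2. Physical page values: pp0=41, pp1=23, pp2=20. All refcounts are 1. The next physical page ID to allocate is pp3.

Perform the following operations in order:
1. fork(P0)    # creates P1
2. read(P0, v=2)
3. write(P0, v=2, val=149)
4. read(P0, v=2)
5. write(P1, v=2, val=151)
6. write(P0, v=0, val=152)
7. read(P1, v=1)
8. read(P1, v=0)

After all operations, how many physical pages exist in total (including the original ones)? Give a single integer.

Op 1: fork(P0) -> P1. 3 ppages; refcounts: pp0:2 pp1:2 pp2:2
Op 2: read(P0, v2) -> 20. No state change.
Op 3: write(P0, v2, 149). refcount(pp2)=2>1 -> COPY to pp3. 4 ppages; refcounts: pp0:2 pp1:2 pp2:1 pp3:1
Op 4: read(P0, v2) -> 149. No state change.
Op 5: write(P1, v2, 151). refcount(pp2)=1 -> write in place. 4 ppages; refcounts: pp0:2 pp1:2 pp2:1 pp3:1
Op 6: write(P0, v0, 152). refcount(pp0)=2>1 -> COPY to pp4. 5 ppages; refcounts: pp0:1 pp1:2 pp2:1 pp3:1 pp4:1
Op 7: read(P1, v1) -> 23. No state change.
Op 8: read(P1, v0) -> 41. No state change.

Answer: 5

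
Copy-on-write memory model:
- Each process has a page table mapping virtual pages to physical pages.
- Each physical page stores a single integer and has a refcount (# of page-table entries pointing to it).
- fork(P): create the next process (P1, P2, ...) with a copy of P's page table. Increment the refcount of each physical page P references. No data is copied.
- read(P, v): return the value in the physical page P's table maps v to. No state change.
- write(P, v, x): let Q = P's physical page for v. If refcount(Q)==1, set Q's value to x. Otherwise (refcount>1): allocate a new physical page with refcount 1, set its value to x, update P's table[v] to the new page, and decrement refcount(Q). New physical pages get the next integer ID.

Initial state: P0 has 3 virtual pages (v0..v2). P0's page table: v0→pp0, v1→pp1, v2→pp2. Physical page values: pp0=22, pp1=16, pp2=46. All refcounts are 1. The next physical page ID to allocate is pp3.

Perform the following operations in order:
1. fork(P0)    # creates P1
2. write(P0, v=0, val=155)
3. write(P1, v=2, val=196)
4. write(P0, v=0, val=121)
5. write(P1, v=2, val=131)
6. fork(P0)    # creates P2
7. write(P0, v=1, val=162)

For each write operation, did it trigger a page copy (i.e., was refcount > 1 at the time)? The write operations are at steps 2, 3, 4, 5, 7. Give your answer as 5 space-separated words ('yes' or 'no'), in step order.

Op 1: fork(P0) -> P1. 3 ppages; refcounts: pp0:2 pp1:2 pp2:2
Op 2: write(P0, v0, 155). refcount(pp0)=2>1 -> COPY to pp3. 4 ppages; refcounts: pp0:1 pp1:2 pp2:2 pp3:1
Op 3: write(P1, v2, 196). refcount(pp2)=2>1 -> COPY to pp4. 5 ppages; refcounts: pp0:1 pp1:2 pp2:1 pp3:1 pp4:1
Op 4: write(P0, v0, 121). refcount(pp3)=1 -> write in place. 5 ppages; refcounts: pp0:1 pp1:2 pp2:1 pp3:1 pp4:1
Op 5: write(P1, v2, 131). refcount(pp4)=1 -> write in place. 5 ppages; refcounts: pp0:1 pp1:2 pp2:1 pp3:1 pp4:1
Op 6: fork(P0) -> P2. 5 ppages; refcounts: pp0:1 pp1:3 pp2:2 pp3:2 pp4:1
Op 7: write(P0, v1, 162). refcount(pp1)=3>1 -> COPY to pp5. 6 ppages; refcounts: pp0:1 pp1:2 pp2:2 pp3:2 pp4:1 pp5:1

yes yes no no yes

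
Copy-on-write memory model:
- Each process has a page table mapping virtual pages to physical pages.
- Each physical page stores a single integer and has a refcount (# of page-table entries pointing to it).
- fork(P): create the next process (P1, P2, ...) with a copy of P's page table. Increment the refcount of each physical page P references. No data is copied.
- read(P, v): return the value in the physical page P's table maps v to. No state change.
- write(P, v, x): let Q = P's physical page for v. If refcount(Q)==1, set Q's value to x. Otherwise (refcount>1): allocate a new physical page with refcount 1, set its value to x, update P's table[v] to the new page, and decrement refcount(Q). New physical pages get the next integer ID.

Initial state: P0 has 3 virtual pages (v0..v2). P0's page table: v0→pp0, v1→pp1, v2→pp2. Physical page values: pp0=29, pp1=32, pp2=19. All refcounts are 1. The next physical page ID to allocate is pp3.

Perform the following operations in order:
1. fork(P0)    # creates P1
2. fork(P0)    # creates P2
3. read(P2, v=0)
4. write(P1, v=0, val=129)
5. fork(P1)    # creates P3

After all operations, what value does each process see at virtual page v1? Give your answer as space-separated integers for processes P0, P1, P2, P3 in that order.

Answer: 32 32 32 32

Derivation:
Op 1: fork(P0) -> P1. 3 ppages; refcounts: pp0:2 pp1:2 pp2:2
Op 2: fork(P0) -> P2. 3 ppages; refcounts: pp0:3 pp1:3 pp2:3
Op 3: read(P2, v0) -> 29. No state change.
Op 4: write(P1, v0, 129). refcount(pp0)=3>1 -> COPY to pp3. 4 ppages; refcounts: pp0:2 pp1:3 pp2:3 pp3:1
Op 5: fork(P1) -> P3. 4 ppages; refcounts: pp0:2 pp1:4 pp2:4 pp3:2
P0: v1 -> pp1 = 32
P1: v1 -> pp1 = 32
P2: v1 -> pp1 = 32
P3: v1 -> pp1 = 32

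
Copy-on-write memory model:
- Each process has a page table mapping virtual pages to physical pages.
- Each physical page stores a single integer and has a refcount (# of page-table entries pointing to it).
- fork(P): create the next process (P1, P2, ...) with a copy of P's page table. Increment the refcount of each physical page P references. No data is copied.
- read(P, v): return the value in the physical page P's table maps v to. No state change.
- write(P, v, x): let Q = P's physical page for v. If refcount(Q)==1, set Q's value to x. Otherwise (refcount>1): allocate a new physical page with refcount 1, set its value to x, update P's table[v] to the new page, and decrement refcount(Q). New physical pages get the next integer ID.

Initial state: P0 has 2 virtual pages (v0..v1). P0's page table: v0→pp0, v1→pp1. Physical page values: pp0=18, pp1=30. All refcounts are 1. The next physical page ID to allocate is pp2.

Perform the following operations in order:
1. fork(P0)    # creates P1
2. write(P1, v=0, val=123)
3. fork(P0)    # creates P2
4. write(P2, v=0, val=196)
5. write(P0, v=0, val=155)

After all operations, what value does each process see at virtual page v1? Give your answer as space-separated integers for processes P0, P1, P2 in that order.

Op 1: fork(P0) -> P1. 2 ppages; refcounts: pp0:2 pp1:2
Op 2: write(P1, v0, 123). refcount(pp0)=2>1 -> COPY to pp2. 3 ppages; refcounts: pp0:1 pp1:2 pp2:1
Op 3: fork(P0) -> P2. 3 ppages; refcounts: pp0:2 pp1:3 pp2:1
Op 4: write(P2, v0, 196). refcount(pp0)=2>1 -> COPY to pp3. 4 ppages; refcounts: pp0:1 pp1:3 pp2:1 pp3:1
Op 5: write(P0, v0, 155). refcount(pp0)=1 -> write in place. 4 ppages; refcounts: pp0:1 pp1:3 pp2:1 pp3:1
P0: v1 -> pp1 = 30
P1: v1 -> pp1 = 30
P2: v1 -> pp1 = 30

Answer: 30 30 30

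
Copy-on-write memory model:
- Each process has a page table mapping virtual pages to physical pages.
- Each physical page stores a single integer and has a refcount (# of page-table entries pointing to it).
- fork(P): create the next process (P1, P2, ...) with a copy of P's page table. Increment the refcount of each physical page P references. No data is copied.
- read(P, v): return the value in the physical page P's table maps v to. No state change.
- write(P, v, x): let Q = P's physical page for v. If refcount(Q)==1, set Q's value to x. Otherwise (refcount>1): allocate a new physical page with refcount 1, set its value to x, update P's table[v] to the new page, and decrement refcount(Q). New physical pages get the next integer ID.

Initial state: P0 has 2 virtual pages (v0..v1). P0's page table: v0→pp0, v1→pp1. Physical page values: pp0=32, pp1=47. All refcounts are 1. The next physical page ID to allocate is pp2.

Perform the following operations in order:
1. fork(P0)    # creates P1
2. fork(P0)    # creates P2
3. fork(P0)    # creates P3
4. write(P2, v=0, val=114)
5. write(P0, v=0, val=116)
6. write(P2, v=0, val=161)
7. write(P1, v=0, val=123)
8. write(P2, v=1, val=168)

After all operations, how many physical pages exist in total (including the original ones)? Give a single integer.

Op 1: fork(P0) -> P1. 2 ppages; refcounts: pp0:2 pp1:2
Op 2: fork(P0) -> P2. 2 ppages; refcounts: pp0:3 pp1:3
Op 3: fork(P0) -> P3. 2 ppages; refcounts: pp0:4 pp1:4
Op 4: write(P2, v0, 114). refcount(pp0)=4>1 -> COPY to pp2. 3 ppages; refcounts: pp0:3 pp1:4 pp2:1
Op 5: write(P0, v0, 116). refcount(pp0)=3>1 -> COPY to pp3. 4 ppages; refcounts: pp0:2 pp1:4 pp2:1 pp3:1
Op 6: write(P2, v0, 161). refcount(pp2)=1 -> write in place. 4 ppages; refcounts: pp0:2 pp1:4 pp2:1 pp3:1
Op 7: write(P1, v0, 123). refcount(pp0)=2>1 -> COPY to pp4. 5 ppages; refcounts: pp0:1 pp1:4 pp2:1 pp3:1 pp4:1
Op 8: write(P2, v1, 168). refcount(pp1)=4>1 -> COPY to pp5. 6 ppages; refcounts: pp0:1 pp1:3 pp2:1 pp3:1 pp4:1 pp5:1

Answer: 6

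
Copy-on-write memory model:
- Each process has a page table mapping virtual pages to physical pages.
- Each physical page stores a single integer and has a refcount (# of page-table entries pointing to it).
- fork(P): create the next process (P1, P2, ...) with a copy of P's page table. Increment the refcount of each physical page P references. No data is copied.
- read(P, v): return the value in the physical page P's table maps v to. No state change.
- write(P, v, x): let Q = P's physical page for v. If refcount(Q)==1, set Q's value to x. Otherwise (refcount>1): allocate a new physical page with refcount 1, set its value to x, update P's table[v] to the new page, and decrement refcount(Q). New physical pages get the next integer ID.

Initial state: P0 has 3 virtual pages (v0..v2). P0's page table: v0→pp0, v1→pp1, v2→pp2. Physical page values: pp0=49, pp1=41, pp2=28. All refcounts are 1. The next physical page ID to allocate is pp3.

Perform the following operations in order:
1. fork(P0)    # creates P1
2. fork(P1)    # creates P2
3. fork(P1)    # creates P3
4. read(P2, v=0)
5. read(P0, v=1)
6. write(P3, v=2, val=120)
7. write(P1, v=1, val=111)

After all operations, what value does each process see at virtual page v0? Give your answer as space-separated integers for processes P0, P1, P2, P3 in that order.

Op 1: fork(P0) -> P1. 3 ppages; refcounts: pp0:2 pp1:2 pp2:2
Op 2: fork(P1) -> P2. 3 ppages; refcounts: pp0:3 pp1:3 pp2:3
Op 3: fork(P1) -> P3. 3 ppages; refcounts: pp0:4 pp1:4 pp2:4
Op 4: read(P2, v0) -> 49. No state change.
Op 5: read(P0, v1) -> 41. No state change.
Op 6: write(P3, v2, 120). refcount(pp2)=4>1 -> COPY to pp3. 4 ppages; refcounts: pp0:4 pp1:4 pp2:3 pp3:1
Op 7: write(P1, v1, 111). refcount(pp1)=4>1 -> COPY to pp4. 5 ppages; refcounts: pp0:4 pp1:3 pp2:3 pp3:1 pp4:1
P0: v0 -> pp0 = 49
P1: v0 -> pp0 = 49
P2: v0 -> pp0 = 49
P3: v0 -> pp0 = 49

Answer: 49 49 49 49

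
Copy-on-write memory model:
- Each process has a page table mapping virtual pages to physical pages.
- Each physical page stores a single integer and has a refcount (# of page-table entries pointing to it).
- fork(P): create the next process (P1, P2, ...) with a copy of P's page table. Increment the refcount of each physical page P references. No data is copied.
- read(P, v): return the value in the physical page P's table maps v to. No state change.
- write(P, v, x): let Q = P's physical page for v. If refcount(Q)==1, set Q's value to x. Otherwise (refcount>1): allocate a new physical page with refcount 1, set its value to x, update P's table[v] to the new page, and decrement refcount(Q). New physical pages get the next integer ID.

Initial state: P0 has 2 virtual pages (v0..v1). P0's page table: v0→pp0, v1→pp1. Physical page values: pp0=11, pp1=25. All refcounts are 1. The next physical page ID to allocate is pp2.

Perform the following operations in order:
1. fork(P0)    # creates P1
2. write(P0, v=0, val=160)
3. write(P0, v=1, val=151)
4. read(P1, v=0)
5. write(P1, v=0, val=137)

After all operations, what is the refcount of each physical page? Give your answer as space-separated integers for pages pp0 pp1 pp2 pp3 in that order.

Answer: 1 1 1 1

Derivation:
Op 1: fork(P0) -> P1. 2 ppages; refcounts: pp0:2 pp1:2
Op 2: write(P0, v0, 160). refcount(pp0)=2>1 -> COPY to pp2. 3 ppages; refcounts: pp0:1 pp1:2 pp2:1
Op 3: write(P0, v1, 151). refcount(pp1)=2>1 -> COPY to pp3. 4 ppages; refcounts: pp0:1 pp1:1 pp2:1 pp3:1
Op 4: read(P1, v0) -> 11. No state change.
Op 5: write(P1, v0, 137). refcount(pp0)=1 -> write in place. 4 ppages; refcounts: pp0:1 pp1:1 pp2:1 pp3:1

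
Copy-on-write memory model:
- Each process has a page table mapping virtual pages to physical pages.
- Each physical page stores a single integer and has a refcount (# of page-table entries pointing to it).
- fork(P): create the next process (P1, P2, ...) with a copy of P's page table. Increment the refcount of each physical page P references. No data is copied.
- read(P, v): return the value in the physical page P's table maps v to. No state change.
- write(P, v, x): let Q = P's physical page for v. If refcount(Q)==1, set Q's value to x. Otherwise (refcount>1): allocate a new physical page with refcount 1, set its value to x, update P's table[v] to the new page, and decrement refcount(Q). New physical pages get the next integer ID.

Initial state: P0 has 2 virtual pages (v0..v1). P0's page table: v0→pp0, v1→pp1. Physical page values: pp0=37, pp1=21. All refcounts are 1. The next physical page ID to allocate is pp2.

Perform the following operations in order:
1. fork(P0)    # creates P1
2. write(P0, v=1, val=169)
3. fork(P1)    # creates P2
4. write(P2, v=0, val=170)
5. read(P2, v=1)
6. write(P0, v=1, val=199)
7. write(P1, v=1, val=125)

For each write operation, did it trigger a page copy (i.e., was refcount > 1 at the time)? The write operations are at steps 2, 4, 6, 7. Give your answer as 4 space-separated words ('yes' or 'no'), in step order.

Op 1: fork(P0) -> P1. 2 ppages; refcounts: pp0:2 pp1:2
Op 2: write(P0, v1, 169). refcount(pp1)=2>1 -> COPY to pp2. 3 ppages; refcounts: pp0:2 pp1:1 pp2:1
Op 3: fork(P1) -> P2. 3 ppages; refcounts: pp0:3 pp1:2 pp2:1
Op 4: write(P2, v0, 170). refcount(pp0)=3>1 -> COPY to pp3. 4 ppages; refcounts: pp0:2 pp1:2 pp2:1 pp3:1
Op 5: read(P2, v1) -> 21. No state change.
Op 6: write(P0, v1, 199). refcount(pp2)=1 -> write in place. 4 ppages; refcounts: pp0:2 pp1:2 pp2:1 pp3:1
Op 7: write(P1, v1, 125). refcount(pp1)=2>1 -> COPY to pp4. 5 ppages; refcounts: pp0:2 pp1:1 pp2:1 pp3:1 pp4:1

yes yes no yes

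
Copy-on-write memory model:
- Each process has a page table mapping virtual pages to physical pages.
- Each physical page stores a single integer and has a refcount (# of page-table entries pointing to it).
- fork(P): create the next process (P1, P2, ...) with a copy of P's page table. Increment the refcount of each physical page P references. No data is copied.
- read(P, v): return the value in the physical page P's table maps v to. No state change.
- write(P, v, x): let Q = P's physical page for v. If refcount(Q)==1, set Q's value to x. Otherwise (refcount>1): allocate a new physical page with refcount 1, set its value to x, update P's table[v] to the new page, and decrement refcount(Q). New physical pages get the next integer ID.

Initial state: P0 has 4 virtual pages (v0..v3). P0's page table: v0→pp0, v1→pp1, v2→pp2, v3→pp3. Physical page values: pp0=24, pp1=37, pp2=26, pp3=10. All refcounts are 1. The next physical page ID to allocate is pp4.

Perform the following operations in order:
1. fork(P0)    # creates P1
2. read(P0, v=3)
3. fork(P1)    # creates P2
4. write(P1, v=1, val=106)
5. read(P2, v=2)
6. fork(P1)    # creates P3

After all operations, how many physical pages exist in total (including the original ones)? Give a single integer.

Op 1: fork(P0) -> P1. 4 ppages; refcounts: pp0:2 pp1:2 pp2:2 pp3:2
Op 2: read(P0, v3) -> 10. No state change.
Op 3: fork(P1) -> P2. 4 ppages; refcounts: pp0:3 pp1:3 pp2:3 pp3:3
Op 4: write(P1, v1, 106). refcount(pp1)=3>1 -> COPY to pp4. 5 ppages; refcounts: pp0:3 pp1:2 pp2:3 pp3:3 pp4:1
Op 5: read(P2, v2) -> 26. No state change.
Op 6: fork(P1) -> P3. 5 ppages; refcounts: pp0:4 pp1:2 pp2:4 pp3:4 pp4:2

Answer: 5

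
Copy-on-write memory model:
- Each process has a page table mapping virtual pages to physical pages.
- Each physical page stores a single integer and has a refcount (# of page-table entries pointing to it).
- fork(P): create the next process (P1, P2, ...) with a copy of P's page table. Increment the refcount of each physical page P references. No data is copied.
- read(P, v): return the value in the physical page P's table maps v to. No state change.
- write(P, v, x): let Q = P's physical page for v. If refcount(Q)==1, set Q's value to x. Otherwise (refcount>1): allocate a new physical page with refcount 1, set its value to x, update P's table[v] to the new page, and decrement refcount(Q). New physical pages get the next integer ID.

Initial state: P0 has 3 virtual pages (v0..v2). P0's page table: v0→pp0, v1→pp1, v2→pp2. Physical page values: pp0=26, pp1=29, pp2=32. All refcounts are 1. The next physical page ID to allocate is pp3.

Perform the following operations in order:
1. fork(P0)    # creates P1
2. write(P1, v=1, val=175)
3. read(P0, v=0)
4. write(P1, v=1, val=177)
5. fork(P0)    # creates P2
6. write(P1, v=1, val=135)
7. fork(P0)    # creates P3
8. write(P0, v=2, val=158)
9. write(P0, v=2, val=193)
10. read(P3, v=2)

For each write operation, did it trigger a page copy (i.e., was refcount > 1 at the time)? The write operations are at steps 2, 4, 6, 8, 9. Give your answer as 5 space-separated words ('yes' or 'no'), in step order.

Op 1: fork(P0) -> P1. 3 ppages; refcounts: pp0:2 pp1:2 pp2:2
Op 2: write(P1, v1, 175). refcount(pp1)=2>1 -> COPY to pp3. 4 ppages; refcounts: pp0:2 pp1:1 pp2:2 pp3:1
Op 3: read(P0, v0) -> 26. No state change.
Op 4: write(P1, v1, 177). refcount(pp3)=1 -> write in place. 4 ppages; refcounts: pp0:2 pp1:1 pp2:2 pp3:1
Op 5: fork(P0) -> P2. 4 ppages; refcounts: pp0:3 pp1:2 pp2:3 pp3:1
Op 6: write(P1, v1, 135). refcount(pp3)=1 -> write in place. 4 ppages; refcounts: pp0:3 pp1:2 pp2:3 pp3:1
Op 7: fork(P0) -> P3. 4 ppages; refcounts: pp0:4 pp1:3 pp2:4 pp3:1
Op 8: write(P0, v2, 158). refcount(pp2)=4>1 -> COPY to pp4. 5 ppages; refcounts: pp0:4 pp1:3 pp2:3 pp3:1 pp4:1
Op 9: write(P0, v2, 193). refcount(pp4)=1 -> write in place. 5 ppages; refcounts: pp0:4 pp1:3 pp2:3 pp3:1 pp4:1
Op 10: read(P3, v2) -> 32. No state change.

yes no no yes no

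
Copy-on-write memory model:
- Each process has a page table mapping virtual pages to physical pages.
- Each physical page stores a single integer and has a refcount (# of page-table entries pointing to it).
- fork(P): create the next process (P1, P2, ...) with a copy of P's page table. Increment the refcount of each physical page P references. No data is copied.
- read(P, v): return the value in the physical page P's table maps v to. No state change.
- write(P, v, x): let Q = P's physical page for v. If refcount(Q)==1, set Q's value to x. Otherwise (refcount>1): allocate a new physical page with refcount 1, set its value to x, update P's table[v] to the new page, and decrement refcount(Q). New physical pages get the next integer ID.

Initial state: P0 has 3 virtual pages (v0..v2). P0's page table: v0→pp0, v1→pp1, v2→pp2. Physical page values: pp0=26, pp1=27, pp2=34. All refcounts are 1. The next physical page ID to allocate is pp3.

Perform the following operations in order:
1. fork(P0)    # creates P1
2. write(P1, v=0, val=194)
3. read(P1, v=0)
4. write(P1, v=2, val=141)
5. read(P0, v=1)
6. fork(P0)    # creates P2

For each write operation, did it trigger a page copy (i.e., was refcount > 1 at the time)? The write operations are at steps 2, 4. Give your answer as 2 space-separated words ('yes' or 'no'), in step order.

Op 1: fork(P0) -> P1. 3 ppages; refcounts: pp0:2 pp1:2 pp2:2
Op 2: write(P1, v0, 194). refcount(pp0)=2>1 -> COPY to pp3. 4 ppages; refcounts: pp0:1 pp1:2 pp2:2 pp3:1
Op 3: read(P1, v0) -> 194. No state change.
Op 4: write(P1, v2, 141). refcount(pp2)=2>1 -> COPY to pp4. 5 ppages; refcounts: pp0:1 pp1:2 pp2:1 pp3:1 pp4:1
Op 5: read(P0, v1) -> 27. No state change.
Op 6: fork(P0) -> P2. 5 ppages; refcounts: pp0:2 pp1:3 pp2:2 pp3:1 pp4:1

yes yes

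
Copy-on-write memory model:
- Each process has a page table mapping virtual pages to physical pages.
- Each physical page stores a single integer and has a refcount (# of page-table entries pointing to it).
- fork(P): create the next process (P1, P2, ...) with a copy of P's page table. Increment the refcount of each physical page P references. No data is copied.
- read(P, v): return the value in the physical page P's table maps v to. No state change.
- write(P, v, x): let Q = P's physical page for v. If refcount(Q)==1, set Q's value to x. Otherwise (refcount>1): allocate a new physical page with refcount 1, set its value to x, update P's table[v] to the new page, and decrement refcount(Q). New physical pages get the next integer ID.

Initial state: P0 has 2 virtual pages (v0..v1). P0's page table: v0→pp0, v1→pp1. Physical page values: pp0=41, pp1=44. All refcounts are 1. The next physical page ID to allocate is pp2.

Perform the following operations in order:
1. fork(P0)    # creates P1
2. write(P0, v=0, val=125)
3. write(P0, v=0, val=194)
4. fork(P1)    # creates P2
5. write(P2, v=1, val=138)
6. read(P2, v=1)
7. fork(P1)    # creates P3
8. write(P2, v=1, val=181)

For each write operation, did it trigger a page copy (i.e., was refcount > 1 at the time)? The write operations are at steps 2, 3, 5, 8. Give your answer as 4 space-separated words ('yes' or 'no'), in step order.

Op 1: fork(P0) -> P1. 2 ppages; refcounts: pp0:2 pp1:2
Op 2: write(P0, v0, 125). refcount(pp0)=2>1 -> COPY to pp2. 3 ppages; refcounts: pp0:1 pp1:2 pp2:1
Op 3: write(P0, v0, 194). refcount(pp2)=1 -> write in place. 3 ppages; refcounts: pp0:1 pp1:2 pp2:1
Op 4: fork(P1) -> P2. 3 ppages; refcounts: pp0:2 pp1:3 pp2:1
Op 5: write(P2, v1, 138). refcount(pp1)=3>1 -> COPY to pp3. 4 ppages; refcounts: pp0:2 pp1:2 pp2:1 pp3:1
Op 6: read(P2, v1) -> 138. No state change.
Op 7: fork(P1) -> P3. 4 ppages; refcounts: pp0:3 pp1:3 pp2:1 pp3:1
Op 8: write(P2, v1, 181). refcount(pp3)=1 -> write in place. 4 ppages; refcounts: pp0:3 pp1:3 pp2:1 pp3:1

yes no yes no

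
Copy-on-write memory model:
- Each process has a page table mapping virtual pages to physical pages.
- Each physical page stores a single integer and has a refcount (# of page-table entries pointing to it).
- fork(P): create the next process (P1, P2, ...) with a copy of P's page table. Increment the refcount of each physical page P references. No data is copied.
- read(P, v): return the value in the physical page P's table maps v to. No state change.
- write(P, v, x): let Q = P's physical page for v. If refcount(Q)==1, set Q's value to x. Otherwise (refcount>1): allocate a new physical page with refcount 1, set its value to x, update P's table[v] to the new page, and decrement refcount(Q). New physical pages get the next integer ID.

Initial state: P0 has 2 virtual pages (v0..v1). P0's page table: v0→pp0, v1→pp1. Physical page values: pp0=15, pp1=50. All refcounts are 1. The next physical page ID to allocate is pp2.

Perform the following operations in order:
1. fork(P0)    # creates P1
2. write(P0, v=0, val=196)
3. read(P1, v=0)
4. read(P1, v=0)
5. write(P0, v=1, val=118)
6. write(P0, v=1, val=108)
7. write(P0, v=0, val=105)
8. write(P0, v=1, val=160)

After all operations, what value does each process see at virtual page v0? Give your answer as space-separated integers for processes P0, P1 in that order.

Op 1: fork(P0) -> P1. 2 ppages; refcounts: pp0:2 pp1:2
Op 2: write(P0, v0, 196). refcount(pp0)=2>1 -> COPY to pp2. 3 ppages; refcounts: pp0:1 pp1:2 pp2:1
Op 3: read(P1, v0) -> 15. No state change.
Op 4: read(P1, v0) -> 15. No state change.
Op 5: write(P0, v1, 118). refcount(pp1)=2>1 -> COPY to pp3. 4 ppages; refcounts: pp0:1 pp1:1 pp2:1 pp3:1
Op 6: write(P0, v1, 108). refcount(pp3)=1 -> write in place. 4 ppages; refcounts: pp0:1 pp1:1 pp2:1 pp3:1
Op 7: write(P0, v0, 105). refcount(pp2)=1 -> write in place. 4 ppages; refcounts: pp0:1 pp1:1 pp2:1 pp3:1
Op 8: write(P0, v1, 160). refcount(pp3)=1 -> write in place. 4 ppages; refcounts: pp0:1 pp1:1 pp2:1 pp3:1
P0: v0 -> pp2 = 105
P1: v0 -> pp0 = 15

Answer: 105 15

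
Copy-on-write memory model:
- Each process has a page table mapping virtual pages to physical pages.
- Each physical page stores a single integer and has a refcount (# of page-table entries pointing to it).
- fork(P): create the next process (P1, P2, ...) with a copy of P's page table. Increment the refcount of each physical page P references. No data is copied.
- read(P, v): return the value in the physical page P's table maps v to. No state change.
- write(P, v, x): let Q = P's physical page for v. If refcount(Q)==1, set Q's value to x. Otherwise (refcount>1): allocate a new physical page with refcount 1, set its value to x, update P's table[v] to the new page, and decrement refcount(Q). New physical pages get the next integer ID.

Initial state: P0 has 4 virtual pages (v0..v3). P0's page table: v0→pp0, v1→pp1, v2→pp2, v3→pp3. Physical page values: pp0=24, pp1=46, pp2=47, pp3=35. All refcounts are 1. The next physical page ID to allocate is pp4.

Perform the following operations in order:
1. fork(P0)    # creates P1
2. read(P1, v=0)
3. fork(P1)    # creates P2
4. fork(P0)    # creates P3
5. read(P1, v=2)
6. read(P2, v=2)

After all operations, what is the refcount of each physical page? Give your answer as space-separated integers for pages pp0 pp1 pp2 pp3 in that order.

Op 1: fork(P0) -> P1. 4 ppages; refcounts: pp0:2 pp1:2 pp2:2 pp3:2
Op 2: read(P1, v0) -> 24. No state change.
Op 3: fork(P1) -> P2. 4 ppages; refcounts: pp0:3 pp1:3 pp2:3 pp3:3
Op 4: fork(P0) -> P3. 4 ppages; refcounts: pp0:4 pp1:4 pp2:4 pp3:4
Op 5: read(P1, v2) -> 47. No state change.
Op 6: read(P2, v2) -> 47. No state change.

Answer: 4 4 4 4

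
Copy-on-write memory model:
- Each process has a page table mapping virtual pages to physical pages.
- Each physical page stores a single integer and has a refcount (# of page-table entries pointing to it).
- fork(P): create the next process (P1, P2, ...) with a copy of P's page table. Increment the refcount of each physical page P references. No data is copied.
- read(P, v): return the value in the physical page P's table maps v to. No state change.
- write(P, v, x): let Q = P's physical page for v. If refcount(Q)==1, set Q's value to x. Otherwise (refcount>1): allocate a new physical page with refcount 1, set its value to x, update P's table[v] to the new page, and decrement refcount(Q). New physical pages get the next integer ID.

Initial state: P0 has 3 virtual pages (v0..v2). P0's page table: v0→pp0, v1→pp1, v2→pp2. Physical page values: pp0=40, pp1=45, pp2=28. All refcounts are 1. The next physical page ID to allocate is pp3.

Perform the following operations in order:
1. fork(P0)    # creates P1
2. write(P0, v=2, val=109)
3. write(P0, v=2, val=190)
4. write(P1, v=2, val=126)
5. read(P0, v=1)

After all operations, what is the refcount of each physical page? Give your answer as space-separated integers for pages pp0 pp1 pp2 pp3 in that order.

Answer: 2 2 1 1

Derivation:
Op 1: fork(P0) -> P1. 3 ppages; refcounts: pp0:2 pp1:2 pp2:2
Op 2: write(P0, v2, 109). refcount(pp2)=2>1 -> COPY to pp3. 4 ppages; refcounts: pp0:2 pp1:2 pp2:1 pp3:1
Op 3: write(P0, v2, 190). refcount(pp3)=1 -> write in place. 4 ppages; refcounts: pp0:2 pp1:2 pp2:1 pp3:1
Op 4: write(P1, v2, 126). refcount(pp2)=1 -> write in place. 4 ppages; refcounts: pp0:2 pp1:2 pp2:1 pp3:1
Op 5: read(P0, v1) -> 45. No state change.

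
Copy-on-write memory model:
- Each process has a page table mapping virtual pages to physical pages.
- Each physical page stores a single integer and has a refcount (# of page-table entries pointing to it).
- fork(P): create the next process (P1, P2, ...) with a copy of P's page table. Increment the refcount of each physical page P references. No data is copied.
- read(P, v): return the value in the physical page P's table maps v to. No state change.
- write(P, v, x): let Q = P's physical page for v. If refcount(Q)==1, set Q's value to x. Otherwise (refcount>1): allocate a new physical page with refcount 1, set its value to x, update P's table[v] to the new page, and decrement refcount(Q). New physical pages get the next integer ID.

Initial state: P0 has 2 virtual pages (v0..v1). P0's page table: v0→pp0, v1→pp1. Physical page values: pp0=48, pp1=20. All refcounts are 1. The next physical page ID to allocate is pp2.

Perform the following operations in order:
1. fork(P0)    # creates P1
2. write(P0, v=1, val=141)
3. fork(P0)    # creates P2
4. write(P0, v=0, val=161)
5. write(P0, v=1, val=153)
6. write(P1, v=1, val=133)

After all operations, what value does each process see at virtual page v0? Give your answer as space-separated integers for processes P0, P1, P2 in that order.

Answer: 161 48 48

Derivation:
Op 1: fork(P0) -> P1. 2 ppages; refcounts: pp0:2 pp1:2
Op 2: write(P0, v1, 141). refcount(pp1)=2>1 -> COPY to pp2. 3 ppages; refcounts: pp0:2 pp1:1 pp2:1
Op 3: fork(P0) -> P2. 3 ppages; refcounts: pp0:3 pp1:1 pp2:2
Op 4: write(P0, v0, 161). refcount(pp0)=3>1 -> COPY to pp3. 4 ppages; refcounts: pp0:2 pp1:1 pp2:2 pp3:1
Op 5: write(P0, v1, 153). refcount(pp2)=2>1 -> COPY to pp4. 5 ppages; refcounts: pp0:2 pp1:1 pp2:1 pp3:1 pp4:1
Op 6: write(P1, v1, 133). refcount(pp1)=1 -> write in place. 5 ppages; refcounts: pp0:2 pp1:1 pp2:1 pp3:1 pp4:1
P0: v0 -> pp3 = 161
P1: v0 -> pp0 = 48
P2: v0 -> pp0 = 48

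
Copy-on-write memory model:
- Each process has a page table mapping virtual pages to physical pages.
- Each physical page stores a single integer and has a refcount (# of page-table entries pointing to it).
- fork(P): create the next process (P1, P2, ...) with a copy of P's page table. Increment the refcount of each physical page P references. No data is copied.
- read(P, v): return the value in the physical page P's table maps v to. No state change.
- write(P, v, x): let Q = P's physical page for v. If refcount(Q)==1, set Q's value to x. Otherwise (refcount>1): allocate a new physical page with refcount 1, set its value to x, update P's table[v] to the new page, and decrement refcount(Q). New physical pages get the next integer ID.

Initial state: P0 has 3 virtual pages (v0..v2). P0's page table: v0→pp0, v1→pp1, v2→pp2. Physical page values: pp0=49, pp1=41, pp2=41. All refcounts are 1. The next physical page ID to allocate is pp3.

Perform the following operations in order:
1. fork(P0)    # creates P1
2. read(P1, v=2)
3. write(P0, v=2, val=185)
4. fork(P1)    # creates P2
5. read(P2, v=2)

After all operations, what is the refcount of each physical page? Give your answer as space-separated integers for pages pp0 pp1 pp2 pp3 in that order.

Answer: 3 3 2 1

Derivation:
Op 1: fork(P0) -> P1. 3 ppages; refcounts: pp0:2 pp1:2 pp2:2
Op 2: read(P1, v2) -> 41. No state change.
Op 3: write(P0, v2, 185). refcount(pp2)=2>1 -> COPY to pp3. 4 ppages; refcounts: pp0:2 pp1:2 pp2:1 pp3:1
Op 4: fork(P1) -> P2. 4 ppages; refcounts: pp0:3 pp1:3 pp2:2 pp3:1
Op 5: read(P2, v2) -> 41. No state change.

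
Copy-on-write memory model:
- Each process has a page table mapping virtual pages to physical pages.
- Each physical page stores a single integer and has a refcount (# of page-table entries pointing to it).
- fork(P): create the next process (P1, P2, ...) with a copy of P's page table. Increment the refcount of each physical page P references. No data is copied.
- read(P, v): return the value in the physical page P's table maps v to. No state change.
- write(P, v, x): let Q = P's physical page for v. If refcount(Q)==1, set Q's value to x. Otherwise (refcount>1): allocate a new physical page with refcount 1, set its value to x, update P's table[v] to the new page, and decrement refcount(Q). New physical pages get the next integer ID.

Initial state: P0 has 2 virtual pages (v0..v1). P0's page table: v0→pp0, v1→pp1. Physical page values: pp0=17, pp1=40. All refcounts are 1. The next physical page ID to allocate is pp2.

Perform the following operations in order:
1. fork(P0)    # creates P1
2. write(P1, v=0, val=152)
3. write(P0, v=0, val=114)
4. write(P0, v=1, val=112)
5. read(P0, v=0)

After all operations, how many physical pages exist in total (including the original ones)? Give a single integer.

Op 1: fork(P0) -> P1. 2 ppages; refcounts: pp0:2 pp1:2
Op 2: write(P1, v0, 152). refcount(pp0)=2>1 -> COPY to pp2. 3 ppages; refcounts: pp0:1 pp1:2 pp2:1
Op 3: write(P0, v0, 114). refcount(pp0)=1 -> write in place. 3 ppages; refcounts: pp0:1 pp1:2 pp2:1
Op 4: write(P0, v1, 112). refcount(pp1)=2>1 -> COPY to pp3. 4 ppages; refcounts: pp0:1 pp1:1 pp2:1 pp3:1
Op 5: read(P0, v0) -> 114. No state change.

Answer: 4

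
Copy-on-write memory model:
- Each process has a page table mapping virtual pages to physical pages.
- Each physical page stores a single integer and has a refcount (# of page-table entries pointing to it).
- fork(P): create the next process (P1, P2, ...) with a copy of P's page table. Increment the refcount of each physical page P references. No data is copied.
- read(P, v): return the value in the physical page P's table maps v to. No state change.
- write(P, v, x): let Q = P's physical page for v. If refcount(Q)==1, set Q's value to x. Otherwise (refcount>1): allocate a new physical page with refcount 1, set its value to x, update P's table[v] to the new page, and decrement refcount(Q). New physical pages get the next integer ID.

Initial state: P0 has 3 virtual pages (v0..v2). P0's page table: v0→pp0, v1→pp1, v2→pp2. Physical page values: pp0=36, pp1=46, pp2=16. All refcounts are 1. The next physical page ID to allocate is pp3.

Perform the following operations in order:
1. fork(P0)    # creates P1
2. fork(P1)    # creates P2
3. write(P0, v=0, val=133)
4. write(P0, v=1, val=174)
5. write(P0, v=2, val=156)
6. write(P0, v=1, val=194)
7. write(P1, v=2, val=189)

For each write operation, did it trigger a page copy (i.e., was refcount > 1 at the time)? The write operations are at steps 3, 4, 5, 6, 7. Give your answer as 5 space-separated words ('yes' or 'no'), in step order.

Op 1: fork(P0) -> P1. 3 ppages; refcounts: pp0:2 pp1:2 pp2:2
Op 2: fork(P1) -> P2. 3 ppages; refcounts: pp0:3 pp1:3 pp2:3
Op 3: write(P0, v0, 133). refcount(pp0)=3>1 -> COPY to pp3. 4 ppages; refcounts: pp0:2 pp1:3 pp2:3 pp3:1
Op 4: write(P0, v1, 174). refcount(pp1)=3>1 -> COPY to pp4. 5 ppages; refcounts: pp0:2 pp1:2 pp2:3 pp3:1 pp4:1
Op 5: write(P0, v2, 156). refcount(pp2)=3>1 -> COPY to pp5. 6 ppages; refcounts: pp0:2 pp1:2 pp2:2 pp3:1 pp4:1 pp5:1
Op 6: write(P0, v1, 194). refcount(pp4)=1 -> write in place. 6 ppages; refcounts: pp0:2 pp1:2 pp2:2 pp3:1 pp4:1 pp5:1
Op 7: write(P1, v2, 189). refcount(pp2)=2>1 -> COPY to pp6. 7 ppages; refcounts: pp0:2 pp1:2 pp2:1 pp3:1 pp4:1 pp5:1 pp6:1

yes yes yes no yes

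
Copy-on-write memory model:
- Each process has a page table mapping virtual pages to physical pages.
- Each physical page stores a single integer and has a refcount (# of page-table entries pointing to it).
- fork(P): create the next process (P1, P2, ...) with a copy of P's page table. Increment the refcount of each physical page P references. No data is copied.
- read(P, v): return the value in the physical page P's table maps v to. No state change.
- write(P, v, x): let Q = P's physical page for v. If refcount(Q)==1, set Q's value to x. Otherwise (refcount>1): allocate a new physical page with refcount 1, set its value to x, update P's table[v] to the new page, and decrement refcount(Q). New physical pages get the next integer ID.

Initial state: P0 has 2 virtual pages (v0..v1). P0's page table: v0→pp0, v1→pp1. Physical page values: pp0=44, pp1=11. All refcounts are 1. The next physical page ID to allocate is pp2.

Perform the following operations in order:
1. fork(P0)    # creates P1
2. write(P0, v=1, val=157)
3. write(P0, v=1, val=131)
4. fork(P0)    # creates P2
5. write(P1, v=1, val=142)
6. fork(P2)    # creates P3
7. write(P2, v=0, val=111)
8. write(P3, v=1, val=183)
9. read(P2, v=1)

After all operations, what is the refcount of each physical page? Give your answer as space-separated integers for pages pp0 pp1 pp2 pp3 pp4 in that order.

Op 1: fork(P0) -> P1. 2 ppages; refcounts: pp0:2 pp1:2
Op 2: write(P0, v1, 157). refcount(pp1)=2>1 -> COPY to pp2. 3 ppages; refcounts: pp0:2 pp1:1 pp2:1
Op 3: write(P0, v1, 131). refcount(pp2)=1 -> write in place. 3 ppages; refcounts: pp0:2 pp1:1 pp2:1
Op 4: fork(P0) -> P2. 3 ppages; refcounts: pp0:3 pp1:1 pp2:2
Op 5: write(P1, v1, 142). refcount(pp1)=1 -> write in place. 3 ppages; refcounts: pp0:3 pp1:1 pp2:2
Op 6: fork(P2) -> P3. 3 ppages; refcounts: pp0:4 pp1:1 pp2:3
Op 7: write(P2, v0, 111). refcount(pp0)=4>1 -> COPY to pp3. 4 ppages; refcounts: pp0:3 pp1:1 pp2:3 pp3:1
Op 8: write(P3, v1, 183). refcount(pp2)=3>1 -> COPY to pp4. 5 ppages; refcounts: pp0:3 pp1:1 pp2:2 pp3:1 pp4:1
Op 9: read(P2, v1) -> 131. No state change.

Answer: 3 1 2 1 1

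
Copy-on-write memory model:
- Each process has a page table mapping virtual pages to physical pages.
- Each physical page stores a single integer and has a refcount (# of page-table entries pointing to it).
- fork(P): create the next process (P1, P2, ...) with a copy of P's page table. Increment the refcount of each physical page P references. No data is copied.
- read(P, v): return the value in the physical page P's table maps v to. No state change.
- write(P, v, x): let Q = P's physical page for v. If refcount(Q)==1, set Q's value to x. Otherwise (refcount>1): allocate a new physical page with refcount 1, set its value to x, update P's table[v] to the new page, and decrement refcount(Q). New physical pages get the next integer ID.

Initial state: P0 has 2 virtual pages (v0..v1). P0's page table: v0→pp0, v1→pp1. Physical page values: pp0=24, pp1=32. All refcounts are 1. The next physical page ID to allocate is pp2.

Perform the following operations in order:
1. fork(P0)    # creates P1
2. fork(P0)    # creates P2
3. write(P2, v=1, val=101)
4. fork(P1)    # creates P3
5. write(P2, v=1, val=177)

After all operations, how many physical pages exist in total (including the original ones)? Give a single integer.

Op 1: fork(P0) -> P1. 2 ppages; refcounts: pp0:2 pp1:2
Op 2: fork(P0) -> P2. 2 ppages; refcounts: pp0:3 pp1:3
Op 3: write(P2, v1, 101). refcount(pp1)=3>1 -> COPY to pp2. 3 ppages; refcounts: pp0:3 pp1:2 pp2:1
Op 4: fork(P1) -> P3. 3 ppages; refcounts: pp0:4 pp1:3 pp2:1
Op 5: write(P2, v1, 177). refcount(pp2)=1 -> write in place. 3 ppages; refcounts: pp0:4 pp1:3 pp2:1

Answer: 3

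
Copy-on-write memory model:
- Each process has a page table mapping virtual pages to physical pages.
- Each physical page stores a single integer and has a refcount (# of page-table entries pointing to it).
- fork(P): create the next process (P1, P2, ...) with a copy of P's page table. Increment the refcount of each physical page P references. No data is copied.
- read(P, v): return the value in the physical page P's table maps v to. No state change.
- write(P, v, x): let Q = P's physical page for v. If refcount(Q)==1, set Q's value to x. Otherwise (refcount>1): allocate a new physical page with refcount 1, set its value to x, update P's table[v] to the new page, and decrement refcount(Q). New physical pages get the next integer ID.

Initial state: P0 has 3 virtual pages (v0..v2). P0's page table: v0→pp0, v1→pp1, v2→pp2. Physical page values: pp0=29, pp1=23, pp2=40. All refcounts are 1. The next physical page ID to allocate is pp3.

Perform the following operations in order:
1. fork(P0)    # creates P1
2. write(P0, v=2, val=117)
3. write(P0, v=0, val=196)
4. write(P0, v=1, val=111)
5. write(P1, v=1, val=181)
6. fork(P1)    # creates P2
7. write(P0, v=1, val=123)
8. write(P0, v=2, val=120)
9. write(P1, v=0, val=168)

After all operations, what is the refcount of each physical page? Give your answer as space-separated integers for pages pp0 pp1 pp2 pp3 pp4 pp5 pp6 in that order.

Answer: 1 2 2 1 1 1 1

Derivation:
Op 1: fork(P0) -> P1. 3 ppages; refcounts: pp0:2 pp1:2 pp2:2
Op 2: write(P0, v2, 117). refcount(pp2)=2>1 -> COPY to pp3. 4 ppages; refcounts: pp0:2 pp1:2 pp2:1 pp3:1
Op 3: write(P0, v0, 196). refcount(pp0)=2>1 -> COPY to pp4. 5 ppages; refcounts: pp0:1 pp1:2 pp2:1 pp3:1 pp4:1
Op 4: write(P0, v1, 111). refcount(pp1)=2>1 -> COPY to pp5. 6 ppages; refcounts: pp0:1 pp1:1 pp2:1 pp3:1 pp4:1 pp5:1
Op 5: write(P1, v1, 181). refcount(pp1)=1 -> write in place. 6 ppages; refcounts: pp0:1 pp1:1 pp2:1 pp3:1 pp4:1 pp5:1
Op 6: fork(P1) -> P2. 6 ppages; refcounts: pp0:2 pp1:2 pp2:2 pp3:1 pp4:1 pp5:1
Op 7: write(P0, v1, 123). refcount(pp5)=1 -> write in place. 6 ppages; refcounts: pp0:2 pp1:2 pp2:2 pp3:1 pp4:1 pp5:1
Op 8: write(P0, v2, 120). refcount(pp3)=1 -> write in place. 6 ppages; refcounts: pp0:2 pp1:2 pp2:2 pp3:1 pp4:1 pp5:1
Op 9: write(P1, v0, 168). refcount(pp0)=2>1 -> COPY to pp6. 7 ppages; refcounts: pp0:1 pp1:2 pp2:2 pp3:1 pp4:1 pp5:1 pp6:1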